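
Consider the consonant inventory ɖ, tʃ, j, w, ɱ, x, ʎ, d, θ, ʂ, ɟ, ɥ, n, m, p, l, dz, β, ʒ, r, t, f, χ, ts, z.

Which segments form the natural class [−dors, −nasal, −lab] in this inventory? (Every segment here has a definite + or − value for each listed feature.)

ɖ, tʃ, d, θ, ʂ, l, dz, ʒ, r, t, ts, z

Eliminate segments failing any feature: /j, w, x, ʎ, ɟ, ɥ, χ/ are [+dorsal]; /ɱ, n, m/ are [+nasal]; /p, β, f/ are [+labial]. The remaining /ɖ, tʃ, d, θ, ʂ, l, dz, ʒ, r, t, ts, z/ satisfy [−dorsal], [−nasal], [−labial].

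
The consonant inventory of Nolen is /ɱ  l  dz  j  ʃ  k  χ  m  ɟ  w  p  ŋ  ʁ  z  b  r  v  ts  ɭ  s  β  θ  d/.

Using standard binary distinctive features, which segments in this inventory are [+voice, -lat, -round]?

ɱ, dz, j, m, ɟ, ŋ, ʁ, z, b, r, v, β, d

Eliminate segments failing any feature: /l, ɭ/ are [+lateral]; /ʃ, k, χ, p, ts, s, θ/ are [-voice]; /w/ is [+round]. The remaining /ɱ, dz, j, m, ɟ, ŋ, ʁ, z, b, r, v, β, d/ satisfy [+voice], [-lateral], [-round].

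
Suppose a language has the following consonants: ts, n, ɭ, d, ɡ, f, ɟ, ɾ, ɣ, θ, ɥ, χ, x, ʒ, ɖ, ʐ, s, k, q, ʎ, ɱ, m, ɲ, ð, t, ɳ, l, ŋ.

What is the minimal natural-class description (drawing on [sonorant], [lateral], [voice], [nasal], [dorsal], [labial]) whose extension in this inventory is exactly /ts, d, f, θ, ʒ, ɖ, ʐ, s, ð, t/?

[-sonorant, -dorsal]

Every target segment is [-sonorant], [-dorsal]; each remaining inventory member fails at least one of these. Each conjunct is needed — [-dorsal] alone would also admit /n, ɭ, ɾ, ɱ, …/; [-sonorant] alone would also admit /ɡ, ɟ, ɣ, χ, …/ — and no other single listed feature has exactly this extension, so two is the minimum.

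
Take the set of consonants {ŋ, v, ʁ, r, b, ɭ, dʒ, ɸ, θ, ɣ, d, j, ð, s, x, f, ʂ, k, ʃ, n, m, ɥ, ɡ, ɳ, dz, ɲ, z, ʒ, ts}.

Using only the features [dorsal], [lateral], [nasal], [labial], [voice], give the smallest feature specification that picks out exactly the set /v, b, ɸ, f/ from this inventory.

The class [−nasal], [+labial], [−dorsal] has exactly /v, b, ɸ, f/ as its extension in this inventory. No smaller conjunction from the listed features achieves this: [+labial, −dorsal] alone would also admit /m/; [−nasal, −dorsal] alone would also admit /r, ɭ, dʒ, θ, …/; [−nasal, +labial] alone would also admit /ɥ/; and checking the remaining two-feature bundles turns up none with this extension.

[−nasal, +labial, −dorsal]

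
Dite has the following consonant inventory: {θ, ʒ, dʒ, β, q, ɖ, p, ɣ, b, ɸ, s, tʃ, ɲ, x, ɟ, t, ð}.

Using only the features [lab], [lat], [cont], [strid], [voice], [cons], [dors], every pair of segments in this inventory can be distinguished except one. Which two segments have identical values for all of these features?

/ɟ/ (voiced palatal stop) and /ɲ/ (palatal nasal) are both [-labial], [-lateral], [-continuant], [-strident], [+voice], [+consonantal], [+dorsal], so none of the listed features separates them. (They do differ in [sonorant] and [nasal], which are not among the given features.) Every other pair in the inventory differs on at least one listed feature.

ɟ, ɲ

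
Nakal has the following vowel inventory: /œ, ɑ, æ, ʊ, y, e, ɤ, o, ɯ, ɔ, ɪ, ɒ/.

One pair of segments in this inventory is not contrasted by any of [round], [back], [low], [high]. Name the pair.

/o/ (mid back rounded tense vowel) and /ɔ/ (mid back rounded lax vowel) are both [+round], [+back], [−low], [−high], so none of the listed features separates them. (They do differ in [tense], which is not among the given features.) Every other pair in the inventory differs on at least one listed feature.

o, ɔ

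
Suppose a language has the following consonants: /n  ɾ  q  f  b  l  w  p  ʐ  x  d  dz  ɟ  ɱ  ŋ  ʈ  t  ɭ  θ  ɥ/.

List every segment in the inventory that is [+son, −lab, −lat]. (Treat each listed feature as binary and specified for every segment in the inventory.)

n, ɾ, ŋ

The [+sonorant] segments are /n, ɾ, l, w, ɱ, ŋ, ɭ, ɥ/.
Among these, [−labial] gives /n, ɾ, l, ŋ, ɭ/.
Among these, [−lateral] leaves /n, ɾ, ŋ/.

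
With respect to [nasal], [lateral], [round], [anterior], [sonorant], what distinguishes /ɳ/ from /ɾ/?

/ɳ/ is the retroflex nasal and /ɾ/ is the alveolar tap. Both are [−lateral], [−round], [+sonorant]. /ɳ/ is [+nasal] while /ɾ/ is [−nasal]; /ɳ/ is [−anterior] while /ɾ/ is [+anterior], so the distinguishing features are [nasal], [anterior].

[nasal], [anterior]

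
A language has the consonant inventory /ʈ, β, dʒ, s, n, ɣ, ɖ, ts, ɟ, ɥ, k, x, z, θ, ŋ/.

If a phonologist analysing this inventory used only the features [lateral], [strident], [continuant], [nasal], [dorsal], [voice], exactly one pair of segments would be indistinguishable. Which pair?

Both /ɣ/ and /ɥ/ are [-lateral], [-strident], [+continuant], [-nasal], [+dorsal], [+voice]. Since the list omits [sonorant], [labial], [round] and [back] — which do distinguish the voiced velar fricative from the labial-palatal glide — this pair collapses; all other pairs remain distinct.

ɣ, ɥ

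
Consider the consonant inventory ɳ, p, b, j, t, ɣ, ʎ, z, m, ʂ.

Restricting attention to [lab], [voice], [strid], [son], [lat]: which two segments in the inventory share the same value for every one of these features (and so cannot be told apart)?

j, ɳ

Both /j/ and /ɳ/ are [-labial], [+voice], [-strident], [+sonorant], [-lateral]. Since the list omits [nasal], [continuant] and [dorsal] — which do distinguish the palatal glide from the retroflex nasal — this pair collapses; all other pairs remain distinct.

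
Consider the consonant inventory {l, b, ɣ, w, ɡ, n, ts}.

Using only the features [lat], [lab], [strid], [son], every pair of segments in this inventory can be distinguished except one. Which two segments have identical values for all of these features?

ɡ, ɣ

/ɡ/ (voiced velar stop) and /ɣ/ (voiced velar fricative) are both [-lateral], [-labial], [-strident], [-sonorant], so none of the listed features separates them. (They do differ in [continuant], which is not among the given features.) Every other pair in the inventory differs on at least one listed feature.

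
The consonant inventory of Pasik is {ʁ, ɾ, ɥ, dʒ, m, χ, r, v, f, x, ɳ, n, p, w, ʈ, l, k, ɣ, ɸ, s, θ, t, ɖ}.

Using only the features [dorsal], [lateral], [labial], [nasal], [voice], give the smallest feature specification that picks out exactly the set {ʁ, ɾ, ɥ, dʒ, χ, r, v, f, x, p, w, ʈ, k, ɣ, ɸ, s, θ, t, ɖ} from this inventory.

/ʁ, ɾ, ɥ, dʒ, χ, r, v, f, x, p, w, ʈ, k, ɣ, ɸ, s, θ, t, ɖ/ are all [−nasal], [−lateral], and no other segment in the inventory matches both values. Dropping any one of them over-generates: [−lateral] alone would also admit /m, ɳ, n/; [−nasal] alone would also admit /l/. No other single listed feature picks out exactly this set either, so fewer than two features will not do.

[−nasal, −lateral]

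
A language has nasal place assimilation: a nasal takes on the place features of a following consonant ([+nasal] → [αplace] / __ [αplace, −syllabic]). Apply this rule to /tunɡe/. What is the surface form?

[tuŋɡe]

In /tunɡe/, the nasal /n/ precedes /ɡ/, which is [+dorsal]. The nasal assimilates in place, becoming the [+dorsal] nasal /ŋ/. The surface form is [tuŋɡe].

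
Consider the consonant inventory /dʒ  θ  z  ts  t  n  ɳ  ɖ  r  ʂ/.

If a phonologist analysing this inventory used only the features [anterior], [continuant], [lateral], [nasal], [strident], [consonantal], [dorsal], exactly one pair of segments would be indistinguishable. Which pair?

Both /r/ and /θ/ are [+anterior], [+continuant], [−lateral], [−nasal], [−strident], [+consonantal], [−dorsal]. Since the list omits [sonorant] and [voice] — which do distinguish the alveolar trill from the voiceless dental fricative — this pair collapses; all other pairs remain distinct.

r, θ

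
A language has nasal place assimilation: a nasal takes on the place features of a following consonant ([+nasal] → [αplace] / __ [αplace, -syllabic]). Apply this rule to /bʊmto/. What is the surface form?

In /bʊmto/, the nasal /m/ precedes /t/, which is [+coronal]. The nasal assimilates in place, becoming the [+coronal] nasal /n/. The surface form is [bʊnto].

[bʊnto]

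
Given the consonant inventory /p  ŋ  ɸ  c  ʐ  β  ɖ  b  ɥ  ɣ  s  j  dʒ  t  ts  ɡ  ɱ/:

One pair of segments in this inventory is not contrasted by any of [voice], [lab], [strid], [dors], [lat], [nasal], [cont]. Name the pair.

Both /ɣ/ and /j/ are [+voice], [−labial], [−strident], [+dorsal], [−lateral], [−nasal], [+continuant]. Since the list omits [sonorant] and [back] — which do distinguish the voiced velar fricative from the palatal glide — this pair collapses; all other pairs remain distinct.

ɣ, j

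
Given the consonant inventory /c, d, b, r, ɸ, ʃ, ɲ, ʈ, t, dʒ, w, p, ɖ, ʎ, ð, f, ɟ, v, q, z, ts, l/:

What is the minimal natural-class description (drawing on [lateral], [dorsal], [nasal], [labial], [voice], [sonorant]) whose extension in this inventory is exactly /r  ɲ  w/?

The class [+sonorant], [−lateral] has exactly /r, ɲ, w/ as its extension in this inventory. No smaller conjunction from the listed features achieves this: [−lateral] alone would also admit /c, d, b, ɸ, …/; [+sonorant] alone would also admit /ʎ, l/; and checking the remaining single features turns up none with this extension.

[+sonorant, −lateral]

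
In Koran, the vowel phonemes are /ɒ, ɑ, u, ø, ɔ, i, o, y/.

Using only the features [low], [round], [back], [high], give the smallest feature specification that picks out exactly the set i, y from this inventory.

[+high, −back]

The class [+high], [−back] has exactly /i, y/ as its extension in this inventory. No smaller conjunction from the listed features achieves this: [−back] alone would also admit /ø/; [+high] alone would also admit /u/; and checking the remaining single features turns up none with this extension.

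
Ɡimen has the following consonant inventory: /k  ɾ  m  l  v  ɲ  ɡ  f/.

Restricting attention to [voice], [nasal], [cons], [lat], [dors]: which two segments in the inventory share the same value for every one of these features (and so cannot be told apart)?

/ɾ/ (alveolar tap) and /v/ (voiced labiodental fricative) are both [+voice], [-nasal], [+consonantal], [-lateral], [-dorsal], so none of the listed features separates them. (They do differ in [sonorant], [labial] and [coronal], which are not among the given features.) Every other pair in the inventory differs on at least one listed feature.

ɾ, v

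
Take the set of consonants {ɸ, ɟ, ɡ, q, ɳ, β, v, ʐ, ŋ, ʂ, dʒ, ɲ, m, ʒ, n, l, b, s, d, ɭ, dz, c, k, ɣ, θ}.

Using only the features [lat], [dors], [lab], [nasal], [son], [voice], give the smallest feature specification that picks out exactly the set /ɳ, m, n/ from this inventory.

[+nasal, −dors]

The class [+nasal], [−dorsal] has exactly /ɳ, m, n/ as its extension in this inventory. No smaller conjunction from the listed features achieves this: [−dorsal] alone would also admit /ɸ, β, v, ʐ, …/; [+nasal] alone would also admit /ŋ, ɲ/; and checking the remaining single features turns up none with this extension.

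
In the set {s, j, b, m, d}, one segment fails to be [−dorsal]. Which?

Every segment except /j/ is [−dorsal]. /j/ (palatal glide) is [+dorsal], so it is the exception.

j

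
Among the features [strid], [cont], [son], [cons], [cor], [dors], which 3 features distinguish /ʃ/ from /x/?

/ʃ/ is the voiceless postalveolar fricative and /x/ is the voiceless velar fricative. Both are [+continuant], [−sonorant], [+consonantal]. /ʃ/ is [+strident] while /x/ is [−strident]; /ʃ/ is [+coronal] while /x/ is [−coronal]; /ʃ/ is [−dorsal] while /x/ is [+dorsal], so the distinguishing features are [strident], [coronal], [dorsal].

[strident], [coronal], [dorsal]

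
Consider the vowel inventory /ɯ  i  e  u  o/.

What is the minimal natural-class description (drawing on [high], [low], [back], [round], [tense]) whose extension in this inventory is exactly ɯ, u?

/ɯ, u/ are all [+high], [+back], and no other segment in the inventory matches both values. Dropping any one of them over-generates: [+back] alone would also admit /o/; [+high] alone would also admit /i/. No other single listed feature picks out exactly this set either, so fewer than two features will not do.

[+high, +back]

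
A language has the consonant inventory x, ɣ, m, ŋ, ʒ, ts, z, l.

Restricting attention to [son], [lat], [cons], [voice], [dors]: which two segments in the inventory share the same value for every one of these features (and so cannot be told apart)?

z, ʒ

On the given features, /z/ and /ʒ/ have an identical profile: [−sonorant], [−lateral], [+consonantal], [+voice], [−dorsal]. No other two segments in the inventory coincide on all 5 features. (They do differ in [anterior] and [distributed], which are not among the given features.)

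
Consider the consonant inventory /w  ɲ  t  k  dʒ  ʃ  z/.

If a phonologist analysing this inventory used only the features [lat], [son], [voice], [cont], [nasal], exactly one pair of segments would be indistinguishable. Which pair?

/t/ (voiceless alveolar stop) and /k/ (voiceless velar stop) are both [−lateral], [−sonorant], [−voice], [−continuant], [−nasal], so none of the listed features separates them. (They do differ in [coronal] and [dorsal], which are not among the given features.) Every other pair in the inventory differs on at least one listed feature.

t, k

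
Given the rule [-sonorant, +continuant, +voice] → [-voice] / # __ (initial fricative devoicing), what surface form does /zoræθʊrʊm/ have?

[soræθʊrʊm]

The only segment in the rule's environment that also matches [-sonorant, +continuant, +voice] is /z/. Applying [-voice] turns the voiced alveolar fricative into /s/ (voiceless alveolar fricative), giving [soræθʊrʊm].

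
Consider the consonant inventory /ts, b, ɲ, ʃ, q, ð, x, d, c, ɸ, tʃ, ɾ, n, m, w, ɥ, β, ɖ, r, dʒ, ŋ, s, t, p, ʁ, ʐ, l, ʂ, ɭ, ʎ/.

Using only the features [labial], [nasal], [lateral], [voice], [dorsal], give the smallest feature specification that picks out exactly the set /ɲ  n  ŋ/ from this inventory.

Every target segment is [+nasal], [−labial]; each remaining inventory member fails at least one of these. Each conjunct is needed — [−labial] alone would also admit /ts, ʃ, q, ð, …/; [+nasal] alone would also admit /m/ — and no other single listed feature has exactly this extension, so two is the minimum.

[+nasal, −labial]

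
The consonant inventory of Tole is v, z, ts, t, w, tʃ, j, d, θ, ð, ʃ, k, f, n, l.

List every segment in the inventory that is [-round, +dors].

The [-round] segments are /v, z, ts, t, tʃ, j, d, θ, ð, ʃ, k, f, n, l/.
Among these, [+dorsal] leaves /j, k/.

j, k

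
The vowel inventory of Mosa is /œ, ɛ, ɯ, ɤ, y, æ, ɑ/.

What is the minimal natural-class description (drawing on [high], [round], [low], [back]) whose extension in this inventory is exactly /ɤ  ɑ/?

[-high, +back]

Every target segment is [-high], [+back]; each remaining inventory member fails at least one of these. Each conjunct is needed — [+back] alone would also admit /ɯ/; [-high] alone would also admit /œ, ɛ, æ/ — and no other single listed feature has exactly this extension, so two is the minimum.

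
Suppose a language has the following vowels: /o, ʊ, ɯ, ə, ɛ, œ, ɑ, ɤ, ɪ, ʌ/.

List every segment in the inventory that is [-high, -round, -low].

ə, ɛ, ɤ, ʌ

First, the [-high] segments are /o, ə, ɛ, œ, ɑ, ɤ, ʌ/.
Intersecting with [-round] gives /ə, ɛ, ɑ, ɤ, ʌ/.
Within that set, [-low] leaves /ə, ɛ, ɤ, ʌ/.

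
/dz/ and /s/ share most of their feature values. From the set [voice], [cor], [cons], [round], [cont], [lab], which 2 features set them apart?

/dz/ is the voiced alveolar affricate and /s/ is the voiceless alveolar fricative. Both are [+coronal], [+consonantal], [-round], [-labial]. /dz/ is [+voice] while /s/ is [-voice]; /dz/ is [-continuant] while /s/ is [+continuant], so the distinguishing features are [voice], [continuant].

[voice], [continuant]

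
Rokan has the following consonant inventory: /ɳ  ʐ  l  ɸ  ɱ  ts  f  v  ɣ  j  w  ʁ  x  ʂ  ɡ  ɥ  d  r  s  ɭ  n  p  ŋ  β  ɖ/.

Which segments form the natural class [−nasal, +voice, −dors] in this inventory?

ʐ, l, v, d, r, ɭ, β, ɖ

The [−nasal] segments are /ʐ, l, ɸ, ts, f, v, ɣ, j, w, ʁ, x, ʂ, ɡ, ɥ, d, r, s, ɭ, p, β, ɖ/.
Intersecting with [+voice] gives /ʐ, l, v, ɣ, j, w, ʁ, ɡ, ɥ, d, r, ɭ, β, ɖ/.
Within that set, [−dorsal] leaves /ʐ, l, v, d, r, ɭ, β, ɖ/.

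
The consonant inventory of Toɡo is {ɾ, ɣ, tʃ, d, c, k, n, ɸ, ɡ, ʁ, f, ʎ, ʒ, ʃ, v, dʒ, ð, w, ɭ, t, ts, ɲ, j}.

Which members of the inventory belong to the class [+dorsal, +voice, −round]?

ɣ, ɡ, ʁ, ʎ, ɲ, j

Checking each segment against [+dorsal], [+voice], [−round]: /ɣ/ (voiced velar fricative), /ɡ/ (voiced velar stop), /ʁ/ (voiced uvular fricative), /ʎ/ (palatal lateral approximant), /ɲ/ (palatal nasal), /j/ (palatal glide) satisfy every feature; every other segment in the inventory fails at least one.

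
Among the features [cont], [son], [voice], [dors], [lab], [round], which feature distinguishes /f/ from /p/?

[continuant]

/f/ (voiceless labiodental fricative) and /p/ (voiceless bilabial stop) agree on [-sonorant], [-voice], [-dorsal], [+labial], [-round]. They differ on [continuant] (/f/ [+], /p/ [-]).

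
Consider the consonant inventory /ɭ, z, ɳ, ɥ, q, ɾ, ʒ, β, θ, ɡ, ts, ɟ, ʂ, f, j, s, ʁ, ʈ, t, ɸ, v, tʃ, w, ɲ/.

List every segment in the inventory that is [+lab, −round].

β, f, ɸ, v

Checking each segment against [+labial], [−round]: /β/ (voiced bilabial fricative), /f/ (voiceless labiodental fricative), /ɸ/ (voiceless bilabial fricative), /v/ (voiced labiodental fricative) satisfy every feature; every other segment in the inventory fails at least one.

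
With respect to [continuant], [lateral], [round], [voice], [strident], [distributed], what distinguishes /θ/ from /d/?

/θ/ (voiceless dental fricative) and /d/ (voiced alveolar stop) agree on [−lateral], [−round], [−strident]. They differ on [voice] (/θ/ [−], /d/ [+]), [continuant] (/θ/ [+], /d/ [−]), [distributed] (/θ/ [+], /d/ [−]).

[voice], [continuant], [distributed]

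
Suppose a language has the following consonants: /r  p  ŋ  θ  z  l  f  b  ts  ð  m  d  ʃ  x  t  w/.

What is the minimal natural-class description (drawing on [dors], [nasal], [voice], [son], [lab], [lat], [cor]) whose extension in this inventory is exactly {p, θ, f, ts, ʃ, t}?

The class [−voice], [−dorsal] has exactly /p, θ, f, ts, ʃ, t/ as its extension in this inventory. No smaller conjunction from the listed features achieves this: [−dorsal] alone would also admit /r, z, l, b, …/; [−voice] alone would also admit /x/; and checking the remaining single features turns up none with this extension.

[−voice, −dors]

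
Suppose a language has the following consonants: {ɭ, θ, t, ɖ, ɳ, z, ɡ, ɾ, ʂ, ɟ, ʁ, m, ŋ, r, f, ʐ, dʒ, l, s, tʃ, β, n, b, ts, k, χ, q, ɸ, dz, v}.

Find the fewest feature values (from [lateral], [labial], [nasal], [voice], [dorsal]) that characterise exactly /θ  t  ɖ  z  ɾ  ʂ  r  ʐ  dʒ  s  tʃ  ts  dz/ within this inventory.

[−nasal, −lateral, −labial, −dorsal]

The class [−nasal], [−lateral], [−labial], [−dorsal] has exactly /θ, t, ɖ, z, ɾ, ʂ, r, ʐ, dʒ, s, tʃ, ts, dz/ as its extension in this inventory. No smaller conjunction from the listed features achieves this: [−lateral, −labial, −dorsal] alone would also admit /ɳ, n/; [−nasal, −labial, −dorsal] alone would also admit /ɭ, l/; [−nasal, −lateral, −dorsal] alone would also admit /f, β, b, ɸ, …/; [−nasal, −lateral, −labial] alone would also admit /ɡ, ɟ, ʁ, k, …/; and checking the remaining three-feature bundles turns up none with this extension.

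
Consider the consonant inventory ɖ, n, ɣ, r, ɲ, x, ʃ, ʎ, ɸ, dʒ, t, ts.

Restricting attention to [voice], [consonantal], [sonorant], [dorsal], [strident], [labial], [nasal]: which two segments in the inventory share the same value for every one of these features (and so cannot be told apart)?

ts, ʃ

/ts/ (voiceless alveolar affricate) and /ʃ/ (voiceless postalveolar fricative) are both [−voice], [+consonantal], [−sonorant], [−dorsal], [+strident], [−labial], [−nasal], so none of the listed features separates them. (They do differ in [continuant], [anterior] and [distributed], which are not among the given features.) Every other pair in the inventory differs on at least one listed feature.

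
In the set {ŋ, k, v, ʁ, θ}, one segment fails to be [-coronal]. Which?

Every segment except /θ/ is [-coronal]. /θ/ (voiceless dental fricative) is [+coronal], so it is the exception.

θ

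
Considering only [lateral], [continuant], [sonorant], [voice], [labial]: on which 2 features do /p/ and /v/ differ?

The two segments share [-lateral], [-sonorant], [+labial]. The only features from the list on which they differ: /p/ is [-voice] while /v/ is [+voice]; /p/ is [-continuant] while /v/ is [+continuant].

[voice], [continuant]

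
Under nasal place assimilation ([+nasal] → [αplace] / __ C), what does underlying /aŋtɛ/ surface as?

[antɛ]

/ŋ/ sits before the [+coronal] consonant /t/, so it takes on [+coronal] and surfaces as /n/. The rest of the form is unaffected: [antɛ].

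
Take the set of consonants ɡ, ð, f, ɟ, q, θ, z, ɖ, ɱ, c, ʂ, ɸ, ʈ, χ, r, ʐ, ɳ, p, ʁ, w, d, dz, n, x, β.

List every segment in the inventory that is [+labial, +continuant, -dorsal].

f, ɸ, β

First, the [+labial] segments are /f, ɱ, ɸ, p, w, β/.
Among these, [+continuant] gives /f, ɸ, w, β/.
Within that set, [-dorsal] leaves /f, ɸ, β/.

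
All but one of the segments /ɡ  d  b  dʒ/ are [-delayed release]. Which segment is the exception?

dʒ

Every segment except /dʒ/ is [-delayed release]. /dʒ/ (voiced postalveolar affricate) is [+delayed release], so it is the exception.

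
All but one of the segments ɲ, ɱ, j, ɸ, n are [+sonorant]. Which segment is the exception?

/n, ɱ, j, ɲ/ are all [+sonorant]; /ɸ/ (voiceless bilabial fricative) is [-sonorant].

ɸ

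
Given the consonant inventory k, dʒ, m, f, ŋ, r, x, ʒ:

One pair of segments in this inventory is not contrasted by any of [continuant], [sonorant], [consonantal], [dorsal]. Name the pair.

ʒ, f

On the given features, /ʒ/ and /f/ have an identical profile: [+continuant], [−sonorant], [+consonantal], [−dorsal]. No other two segments in the inventory coincide on all 4 features. (They do differ in [voice], [labial] and [coronal], which are not among the given features.)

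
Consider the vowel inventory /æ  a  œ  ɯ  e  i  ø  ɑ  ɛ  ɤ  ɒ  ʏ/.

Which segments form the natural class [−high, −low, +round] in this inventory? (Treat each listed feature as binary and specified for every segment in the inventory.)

œ, ø

Checking each segment against [−high], [−low], [+round]: /œ/ (mid front rounded lax vowel), /ø/ (mid front rounded tense vowel) satisfy every feature; every other segment in the inventory fails at least one.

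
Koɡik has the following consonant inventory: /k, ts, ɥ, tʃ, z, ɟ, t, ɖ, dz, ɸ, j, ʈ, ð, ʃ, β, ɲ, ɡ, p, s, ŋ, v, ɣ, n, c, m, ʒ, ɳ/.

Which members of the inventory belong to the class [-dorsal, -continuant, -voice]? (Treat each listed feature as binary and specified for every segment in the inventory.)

First, the [-dorsal] segments are /ts, tʃ, z, t, ɖ, dz, ɸ, ʈ, ð, ʃ, β, p, s, v, n, m, ʒ, ɳ/.
Of those, [-continuant] gives /ts, tʃ, t, ɖ, dz, ʈ, p, n, m, ɳ/.
Among these, [-voice] leaves /ts, tʃ, t, ʈ, p/.

ts, tʃ, t, ʈ, p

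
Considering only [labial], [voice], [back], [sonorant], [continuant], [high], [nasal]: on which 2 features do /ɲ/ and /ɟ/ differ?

[sonorant], [nasal]

/ɲ/ (palatal nasal) and /ɟ/ (voiced palatal stop) agree on [−labial], [+voice], [−back], [−continuant], [+high]. They differ on [sonorant] (/ɲ/ [+], /ɟ/ [−]), [nasal] (/ɲ/ [+], /ɟ/ [−]).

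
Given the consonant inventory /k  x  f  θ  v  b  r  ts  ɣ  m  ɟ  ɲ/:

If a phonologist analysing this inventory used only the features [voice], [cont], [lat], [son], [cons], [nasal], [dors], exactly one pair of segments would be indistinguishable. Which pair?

f, θ

On the given features, /f/ and /θ/ have an identical profile: [−voice], [+continuant], [−lateral], [−sonorant], [+consonantal], [−nasal], [−dorsal]. No other two segments in the inventory coincide on all 7 features. (They do differ in [labial] and [coronal], which are not among the given features.)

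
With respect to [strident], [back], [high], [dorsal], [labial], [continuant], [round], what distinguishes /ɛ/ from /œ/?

/ɛ/ (mid front unrounded lax vowel) and /œ/ (mid front rounded lax vowel) agree on [−strident], [−back], [−high], [+dorsal], [+continuant]. They differ on [labial] (/ɛ/ [−], /œ/ [+]), [round] (/ɛ/ [−], /œ/ [+]).

[labial], [round]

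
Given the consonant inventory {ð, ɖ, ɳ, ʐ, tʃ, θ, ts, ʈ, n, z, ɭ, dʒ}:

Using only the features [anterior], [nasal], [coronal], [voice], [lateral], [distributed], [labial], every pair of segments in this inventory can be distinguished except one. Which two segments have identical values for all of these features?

Both /ʐ/ and /ɖ/ are [-anterior], [-nasal], [+coronal], [+voice], [-lateral], [-distributed], [-labial]. Since the list omits [continuant] and [strident] — which do distinguish the voiced retroflex fricative from the voiced retroflex stop — this pair collapses; all other pairs remain distinct.

ʐ, ɖ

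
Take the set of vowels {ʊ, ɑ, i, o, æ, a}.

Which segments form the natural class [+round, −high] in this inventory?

o

Checking each segment against [+round], [−high]: /o/ (mid back rounded tense vowel) satisfies every feature; every other segment in the inventory fails at least one.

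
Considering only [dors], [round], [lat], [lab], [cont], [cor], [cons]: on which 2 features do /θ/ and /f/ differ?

The two segments share [−dorsal], [−round], [−lateral], [+continuant], [+consonantal]. The only features from the list on which they differ: /θ/ is [−labial] while /f/ is [+labial]; /θ/ is [+coronal] while /f/ is [−coronal].

[labial], [coronal]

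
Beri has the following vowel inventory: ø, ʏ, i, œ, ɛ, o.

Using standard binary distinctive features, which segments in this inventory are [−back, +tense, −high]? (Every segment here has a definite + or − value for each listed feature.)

ø

Checking each segment against [−back], [+tense], [−high]: /ø/ (mid front rounded tense vowel) satisfies every feature; every other segment in the inventory fails at least one.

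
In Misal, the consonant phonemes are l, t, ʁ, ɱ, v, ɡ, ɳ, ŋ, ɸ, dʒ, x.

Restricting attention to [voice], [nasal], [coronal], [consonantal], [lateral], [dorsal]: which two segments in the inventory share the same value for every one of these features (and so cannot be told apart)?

On the given features, /ʁ/ and /ɡ/ have an identical profile: [+voice], [−nasal], [−coronal], [+consonantal], [−lateral], [+dorsal]. No other two segments in the inventory coincide on all 6 features. (They do differ in [continuant] and [high], which are not among the given features.)

ʁ, ɡ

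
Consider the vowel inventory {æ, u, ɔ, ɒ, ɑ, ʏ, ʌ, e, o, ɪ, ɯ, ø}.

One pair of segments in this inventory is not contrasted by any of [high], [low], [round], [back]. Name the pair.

On the given features, /o/ and /ɔ/ have an identical profile: [−high], [−low], [+round], [+back]. No other two segments in the inventory coincide on all 4 features. (They do differ in [tense], which is not among the given features.)

o, ɔ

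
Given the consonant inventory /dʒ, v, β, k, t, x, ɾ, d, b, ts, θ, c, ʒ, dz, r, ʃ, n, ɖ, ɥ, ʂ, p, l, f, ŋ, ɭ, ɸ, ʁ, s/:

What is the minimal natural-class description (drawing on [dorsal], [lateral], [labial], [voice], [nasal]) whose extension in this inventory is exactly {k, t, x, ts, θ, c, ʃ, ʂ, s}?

The class [−voice], [−labial] has exactly /k, t, x, ts, θ, c, ʃ, ʂ, s/ as its extension in this inventory. No smaller conjunction from the listed features achieves this: [−labial] alone would also admit /dʒ, ɾ, d, ʒ, …/; [−voice] alone would also admit /p, f, ɸ/; and checking the remaining single features turns up none with this extension.

[−voice, −labial]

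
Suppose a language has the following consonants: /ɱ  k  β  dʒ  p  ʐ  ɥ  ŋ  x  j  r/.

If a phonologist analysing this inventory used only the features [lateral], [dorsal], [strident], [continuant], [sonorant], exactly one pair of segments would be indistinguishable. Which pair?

Both /j/ and /ɥ/ are [-lateral], [+dorsal], [-strident], [+continuant], [+sonorant]. Since the list omits [labial] and [round] — which do distinguish the palatal glide from the labial-palatal glide — this pair collapses; all other pairs remain distinct.

j, ɥ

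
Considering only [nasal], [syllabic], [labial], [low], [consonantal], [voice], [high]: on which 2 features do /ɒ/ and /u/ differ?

[high], [low]

/ɒ/ (low back rounded vowel) and /u/ (high back rounded tense vowel) agree on [-nasal], [+syllabic], [+labial], [-consonantal], [+voice]. They differ on [high] (/ɒ/ [-], /u/ [+]), [low] (/ɒ/ [+], /u/ [-]).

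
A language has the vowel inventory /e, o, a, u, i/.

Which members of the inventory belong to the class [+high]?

u, i

The feature [high] marks segments produced with the tongue body raised. In this inventory /u, i/ have that property, so they are [+high]; /e, o, a/ are [-high].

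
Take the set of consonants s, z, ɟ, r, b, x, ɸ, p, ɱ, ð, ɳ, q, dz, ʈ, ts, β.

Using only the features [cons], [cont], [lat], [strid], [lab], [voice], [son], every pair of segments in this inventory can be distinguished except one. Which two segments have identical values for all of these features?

Both /q/ and /ʈ/ are [+consonantal], [-continuant], [-lateral], [-strident], [-labial], [-voice], [-sonorant]. Since the list omits [coronal] and [dorsal] — which do distinguish the voiceless uvular stop from the voiceless retroflex stop — this pair collapses; all other pairs remain distinct.

q, ʈ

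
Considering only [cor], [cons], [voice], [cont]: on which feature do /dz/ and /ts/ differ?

[voice]

/dz/ (voiced alveolar affricate) and /ts/ (voiceless alveolar affricate) agree on [+coronal], [+consonantal], [-continuant]. They differ on [voice] (/dz/ [+], /ts/ [-]).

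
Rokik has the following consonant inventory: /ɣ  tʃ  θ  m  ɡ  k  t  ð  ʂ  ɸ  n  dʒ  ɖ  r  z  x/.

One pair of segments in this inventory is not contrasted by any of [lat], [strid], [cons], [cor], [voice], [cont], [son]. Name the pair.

x, ɸ

Both /x/ and /ɸ/ are [-lateral], [-strident], [+consonantal], [-coronal], [-voice], [+continuant], [-sonorant]. Since the list omits [labial] and [dorsal] — which do distinguish the voiceless velar fricative from the voiceless bilabial fricative — this pair collapses; all other pairs remain distinct.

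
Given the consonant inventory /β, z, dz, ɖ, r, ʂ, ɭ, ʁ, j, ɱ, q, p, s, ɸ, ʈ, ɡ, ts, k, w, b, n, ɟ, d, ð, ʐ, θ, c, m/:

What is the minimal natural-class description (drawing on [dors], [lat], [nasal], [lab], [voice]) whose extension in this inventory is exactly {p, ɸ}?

Every target segment is [-voice], [+labial]; each remaining inventory member fails at least one of these. Each conjunct is needed — [+labial] alone would also admit /β, ɱ, w, b, …/; [-voice] alone would also admit /ʂ, q, s, ʈ, …/ — and no other single listed feature has exactly this extension, so two is the minimum.

[-voice, +lab]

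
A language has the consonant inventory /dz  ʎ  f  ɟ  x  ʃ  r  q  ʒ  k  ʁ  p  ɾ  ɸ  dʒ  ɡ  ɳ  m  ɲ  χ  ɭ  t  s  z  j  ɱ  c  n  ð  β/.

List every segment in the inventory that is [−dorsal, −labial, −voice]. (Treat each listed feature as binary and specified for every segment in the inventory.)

ʃ, t, s

Checking each segment against [−dorsal], [−labial], [−voice]: /ʃ/ (voiceless postalveolar fricative), /t/ (voiceless alveolar stop), /s/ (voiceless alveolar fricative) satisfy every feature; every other segment in the inventory fails at least one.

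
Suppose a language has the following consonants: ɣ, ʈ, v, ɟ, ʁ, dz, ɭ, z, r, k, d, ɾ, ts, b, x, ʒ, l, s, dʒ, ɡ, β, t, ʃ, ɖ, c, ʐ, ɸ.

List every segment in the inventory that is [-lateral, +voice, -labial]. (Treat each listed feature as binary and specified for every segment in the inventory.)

ɣ, ɟ, ʁ, dz, z, r, d, ɾ, ʒ, dʒ, ɡ, ɖ, ʐ

Checking each segment against [-lateral], [+voice], [-labial]: /ɣ/ (voiced velar fricative), /ɟ/ (voiced palatal stop), /ʁ/ (voiced uvular fricative), /dz/ (voiced alveolar affricate), /z/ (voiced alveolar fricative), /r/ (alveolar trill), among others, satisfy every feature; every other segment in the inventory fails at least one.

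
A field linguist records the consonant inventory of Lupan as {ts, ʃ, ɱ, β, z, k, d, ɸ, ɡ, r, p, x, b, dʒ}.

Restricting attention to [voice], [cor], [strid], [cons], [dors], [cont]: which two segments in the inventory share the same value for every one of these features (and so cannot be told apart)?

ɱ, b

On the given features, /ɱ/ and /b/ have an identical profile: [+voice], [−coronal], [−strident], [+consonantal], [−dorsal], [−continuant]. No other two segments in the inventory coincide on all 6 features. (They do differ in [sonorant] and [nasal], which are not among the given features.)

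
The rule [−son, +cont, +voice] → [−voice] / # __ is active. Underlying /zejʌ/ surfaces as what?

The only segment in the rule's environment that also matches [−son, +cont, +voice] is /z/. Applying [−voice] turns the voiced alveolar fricative into /s/ (voiceless alveolar fricative), giving [sejʌ].

[sejʌ]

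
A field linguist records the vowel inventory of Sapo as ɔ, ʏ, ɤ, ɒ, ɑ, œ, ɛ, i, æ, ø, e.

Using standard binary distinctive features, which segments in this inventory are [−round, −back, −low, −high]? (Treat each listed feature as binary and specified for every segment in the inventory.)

Checking each segment against [−round], [−back], [−low], [−high]: /ɛ/ (mid front unrounded lax vowel), /e/ (mid front unrounded tense vowel) satisfy every feature; every other segment in the inventory fails at least one.

ɛ, e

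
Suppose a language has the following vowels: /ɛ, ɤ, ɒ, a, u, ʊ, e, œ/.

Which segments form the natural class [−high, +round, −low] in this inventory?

œ

Checking each segment against [−high], [+round], [−low]: /œ/ (mid front rounded lax vowel) satisfies every feature; every other segment in the inventory fails at least one.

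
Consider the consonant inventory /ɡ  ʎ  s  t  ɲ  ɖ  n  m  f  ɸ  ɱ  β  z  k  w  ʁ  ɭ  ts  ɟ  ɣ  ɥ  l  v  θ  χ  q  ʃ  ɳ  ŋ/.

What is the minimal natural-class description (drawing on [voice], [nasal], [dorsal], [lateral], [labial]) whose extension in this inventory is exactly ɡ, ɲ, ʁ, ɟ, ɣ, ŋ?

Every target segment is [+voice], [−lateral], [−labial], [+dorsal]; each remaining inventory member fails at least one of these. Each conjunct is needed — [−lateral, −labial, +dorsal] alone would also admit /k, χ, q/; [+voice, −labial, +dorsal] alone would also admit /ʎ/; [+voice, −lateral, +dorsal] alone would also admit /w, ɥ/; [+voice, −lateral, −labial] alone would also admit /ɖ, n, z, ɳ/ — and no other combination of three listed features has exactly this extension, so four is the minimum.

[+voice, −lateral, −labial, +dorsal]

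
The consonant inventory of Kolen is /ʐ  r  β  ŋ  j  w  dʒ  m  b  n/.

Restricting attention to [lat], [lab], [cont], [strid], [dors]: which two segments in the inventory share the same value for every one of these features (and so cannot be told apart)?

/b/ (voiced bilabial stop) and /m/ (bilabial nasal) are both [−lateral], [+labial], [−continuant], [−strident], [−dorsal], so none of the listed features separates them. (They do differ in [sonorant] and [nasal], which are not among the given features.) Every other pair in the inventory differs on at least one listed feature.

b, m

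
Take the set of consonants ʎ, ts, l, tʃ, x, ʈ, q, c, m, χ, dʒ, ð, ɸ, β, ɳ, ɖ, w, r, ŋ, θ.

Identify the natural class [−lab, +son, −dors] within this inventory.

l, ɳ, r

Eliminate segments failing any feature: /ʎ, ŋ/ are [+dorsal]; /ts, tʃ, x, ʈ, q, c, χ, dʒ, ð, ɖ, θ/ are [−sonorant]; /m, ɸ, β, w/ are [+labial]. The remaining /l, ɳ, r/ satisfy [−labial], [+sonorant], [−dorsal].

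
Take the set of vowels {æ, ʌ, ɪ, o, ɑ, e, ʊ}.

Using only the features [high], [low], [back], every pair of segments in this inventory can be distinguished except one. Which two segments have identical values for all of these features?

Both /o/ and /ʌ/ are [−high], [−low], [+back]. Since the list omits [labial], [round] and [tense] — which do distinguish the mid back rounded tense vowel from the mid back unrounded lax vowel — this pair collapses; all other pairs remain distinct.

o, ʌ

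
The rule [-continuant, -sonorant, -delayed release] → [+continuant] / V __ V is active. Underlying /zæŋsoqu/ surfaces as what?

[zæŋsoχu]

The only segment in the rule's environment that also matches [-continuant, -sonorant, -delayed release] is /q/. Applying [+continuant] turns the voiceless uvular stop into /χ/ (voiceless uvular fricative), giving [zæŋsoχu].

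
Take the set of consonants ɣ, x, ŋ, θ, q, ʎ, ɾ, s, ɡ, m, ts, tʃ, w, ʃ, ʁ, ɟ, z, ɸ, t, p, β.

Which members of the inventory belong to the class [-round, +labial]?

m, ɸ, p, β

Eliminate segments failing any feature: /ɣ, x, ŋ, θ, q, ʎ, ɾ, s, ɡ, ts, tʃ, ʃ, ʁ, ɟ, z, t/ are [-labial]; /w/ is [+round]. The remaining /m, ɸ, p, β/ satisfy [-round], [+labial].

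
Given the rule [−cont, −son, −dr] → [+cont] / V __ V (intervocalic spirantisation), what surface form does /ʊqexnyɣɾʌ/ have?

The only segment in the rule's environment that also matches [−cont, −son, −dr] is /q/. Applying [+continuant] turns the voiceless uvular stop into /χ/ (voiceless uvular fricative), giving [ʊχexnyɣɾʌ].

[ʊχexnyɣɾʌ]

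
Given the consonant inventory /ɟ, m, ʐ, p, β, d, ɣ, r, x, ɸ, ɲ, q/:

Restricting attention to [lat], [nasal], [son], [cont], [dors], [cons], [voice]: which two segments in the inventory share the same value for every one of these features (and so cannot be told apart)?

Both /β/ and /ʐ/ are [-lateral], [-nasal], [-sonorant], [+continuant], [-dorsal], [+consonantal], [+voice]. Since the list omits [strident], [labial] and [coronal] — which do distinguish the voiced bilabial fricative from the voiced retroflex fricative — this pair collapses; all other pairs remain distinct.

β, ʐ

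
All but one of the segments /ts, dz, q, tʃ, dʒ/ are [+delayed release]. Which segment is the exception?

q

/dʒ, ts, tʃ, dz/ are all [+delayed release]; /q/ (voiceless uvular stop) is [−delayed release].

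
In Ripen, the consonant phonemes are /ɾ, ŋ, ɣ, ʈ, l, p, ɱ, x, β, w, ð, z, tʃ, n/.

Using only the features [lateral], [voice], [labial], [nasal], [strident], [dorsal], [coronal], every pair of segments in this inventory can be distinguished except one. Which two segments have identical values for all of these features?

On the given features, /ɾ/ and /ð/ have an identical profile: [−lateral], [+voice], [−labial], [−nasal], [−strident], [−dorsal], [+coronal]. No other two segments in the inventory coincide on all 7 features. (They do differ in [sonorant], which is not among the given features.)

ɾ, ð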